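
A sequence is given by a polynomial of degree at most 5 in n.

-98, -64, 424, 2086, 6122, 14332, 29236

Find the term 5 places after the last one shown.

357886

First differences: 34 , 488 , 1662 , 4036 , 8210 , 14904
Second differences: 454 , 1174 , 2374 , 4174 , 6694
Third differences: 720 , 1200 , 1800 , 2520
Fourth differences: 480 , 600 , 720
Fifth differences: 120 , 120
Fifth differences constant at 120.
720 + 120 = 840;  2520 + 840 = 3360;  6694 + 3360 = 10054;  14904 + 10054 = 24958;  29236 + 24958 = 54194
840 + 120 = 960;  3360 + 960 = 4320;  10054 + 4320 = 14374;  24958 + 14374 = 39332;  54194 + 39332 = 93526
960 + 120 = 1080;  4320 + 1080 = 5400;  14374 + 5400 = 19774;  39332 + 19774 = 59106;  93526 + 59106 = 152632
1080 + 120 = 1200;  5400 + 1200 = 6600;  19774 + 6600 = 26374;  59106 + 26374 = 85480;  152632 + 85480 = 238112
1200 + 120 = 1320;  6600 + 1320 = 7920;  26374 + 7920 = 34294;  85480 + 34294 = 119774;  238112 + 119774 = 357886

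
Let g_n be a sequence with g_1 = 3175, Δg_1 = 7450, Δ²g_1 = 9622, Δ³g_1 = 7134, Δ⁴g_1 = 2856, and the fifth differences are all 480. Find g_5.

Build the table forward from the leading diagonal:
D5: 480  480  480  480  480
D4: 2856  3336  3816  4296  4776
D3: 7134  9990  13326  17142  21438
D2: 9622  16756  26746  40072  57214
D1: 7450  17072  33828  60574  100646
g: 3175  10625  27697  61525  122099

122099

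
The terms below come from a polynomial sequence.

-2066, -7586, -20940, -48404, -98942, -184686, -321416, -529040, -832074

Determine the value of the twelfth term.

-2637996

First differences: -5520, -13354, -27464, -50538, -85744, -136730, -207624, -303034
Second differences: -7834, -14110, -23074, -35206, -50986, -70894, -95410
Third differences: -6276, -8964, -12132, -15780, -19908, -24516
Fourth differences: -2688, -3168, -3648, -4128, -4608
Fifth differences: -480, -480, -480, -480
Constant fifth difference = -480, so extend:
-4608 − 480 = -5088;  -24516 − 5088 = -29604;  -95410 − 29604 = -125014;  -303034 − 125014 = -428048;  -832074 − 428048 = -1260122
-5088 − 480 = -5568;  -29604 − 5568 = -35172;  -125014 − 35172 = -160186;  -428048 − 160186 = -588234;  -1260122 − 588234 = -1848356
-5568 − 480 = -6048;  -35172 − 6048 = -41220;  -160186 − 41220 = -201406;  -588234 − 201406 = -789640;  -1848356 − 789640 = -2637996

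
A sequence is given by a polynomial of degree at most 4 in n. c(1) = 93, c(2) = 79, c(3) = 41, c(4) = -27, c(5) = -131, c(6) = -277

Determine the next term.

-14  -38  -68  -104  -146
-24  -30  -36  -42
-6  -6  -6
The third differences are constant (-6).
-42 − 6 = -48;  -146 − 48 = -194;  -277 − 194 = -471

-471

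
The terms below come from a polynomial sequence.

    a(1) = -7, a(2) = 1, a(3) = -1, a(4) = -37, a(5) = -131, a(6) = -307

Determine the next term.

D1: 8, -2, -36, -94, -176
D2: -10, -34, -58, -82
D3: -24, -24, -24
The third differences are constant (-24).
-82 − 24 = -106;  -176 − 106 = -282;  -307 − 282 = -589

-589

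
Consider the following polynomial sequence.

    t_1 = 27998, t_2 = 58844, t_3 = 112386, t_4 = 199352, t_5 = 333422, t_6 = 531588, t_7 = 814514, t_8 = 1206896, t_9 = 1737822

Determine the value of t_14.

7841492

Δ: 30846  53542  86966  134070  198166  282926  392382  530926
Δ²: 22696  33424  47104  64096  84760  109456  138544
Δ³: 10728  13680  16992  20664  24696  29088
Δ⁴: 2952  3312  3672  4032  4392
Δ⁵: 360  360  360  360
Constant fifth difference = 360, so extend:
4392 + 360 = 4752;  29088 + 4752 = 33840;  138544 + 33840 = 172384;  530926 + 172384 = 703310;  1737822 + 703310 = 2441132
4752 + 360 = 5112;  33840 + 5112 = 38952;  172384 + 38952 = 211336;  703310 + 211336 = 914646;  2441132 + 914646 = 3355778
5112 + 360 = 5472;  38952 + 5472 = 44424;  211336 + 44424 = 255760;  914646 + 255760 = 1170406;  3355778 + 1170406 = 4526184
5472 + 360 = 5832;  44424 + 5832 = 50256;  255760 + 50256 = 306016;  1170406 + 306016 = 1476422;  4526184 + 1476422 = 6002606
5832 + 360 = 6192;  50256 + 6192 = 56448;  306016 + 56448 = 362464;  1476422 + 362464 = 1838886;  6002606 + 1838886 = 7841492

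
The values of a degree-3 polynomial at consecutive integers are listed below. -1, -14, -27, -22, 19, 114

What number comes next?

D1: -13, -13, 5, 41, 95
D2: 0, 18, 36, 54
D3: 18, 18, 18
The third differences are constant (18).
54 + 18 = 72;  95 + 72 = 167;  114 + 167 = 281

281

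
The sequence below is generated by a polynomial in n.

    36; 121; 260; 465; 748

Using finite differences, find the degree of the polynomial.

3

Δ: 85, 139, 205, 283
Δ²: 54, 66, 78
Δ³: 12, 12
The third differences are constant, so the polynomial has degree 3.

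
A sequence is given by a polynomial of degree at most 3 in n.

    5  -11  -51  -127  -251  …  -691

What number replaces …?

Using the first 5 terms:
D1: -16, -40, -76, -124
D2: -24, -36, -48
D3: -12, -12
Constant third difference = -12.
Extend forward: -48 − 12 = -60;  -124 − 60 = -184;  -251 − 184 = -435

-435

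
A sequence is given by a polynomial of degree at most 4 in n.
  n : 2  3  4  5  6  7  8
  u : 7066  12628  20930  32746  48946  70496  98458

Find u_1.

First differences: 5562, 8302, 11816, 16200, 21550, 27962
Second differences: 2740, 3514, 4384, 5350, 6412
Third differences: 774, 870, 966, 1062
Fourth differences: 96, 96, 96
The fourth differences are constant at 96.
Work back: 774 − 96 = 678;  2740 − 678 = 2062;  5562 − 2062 = 3500;  7066 − 3500 = 3566

3566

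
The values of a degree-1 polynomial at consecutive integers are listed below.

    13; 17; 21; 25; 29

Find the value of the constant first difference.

4

First differences: 4, 4, 4, 4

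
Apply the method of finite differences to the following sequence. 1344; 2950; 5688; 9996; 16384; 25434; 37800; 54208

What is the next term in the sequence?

1606, 2738, 4308, 6388, 9050, 12366, 16408
1132, 1570, 2080, 2662, 3316, 4042
438, 510, 582, 654, 726
72, 72, 72, 72
The fourth differences are constant (72).
726 + 72 = 798;  4042 + 798 = 4840;  16408 + 4840 = 21248;  54208 + 21248 = 75456

75456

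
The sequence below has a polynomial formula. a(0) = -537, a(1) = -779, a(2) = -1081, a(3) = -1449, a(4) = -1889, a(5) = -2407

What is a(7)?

-3701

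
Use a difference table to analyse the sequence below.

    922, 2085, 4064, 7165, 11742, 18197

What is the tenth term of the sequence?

72517

1163 , 1979 , 3101 , 4577 , 6455
816 , 1122 , 1476 , 1878
306 , 354 , 402
48 , 48
Fourth differences constant at 48.
402 + 48 = 450;  1878 + 450 = 2328;  6455 + 2328 = 8783;  18197 + 8783 = 26980
450 + 48 = 498;  2328 + 498 = 2826;  8783 + 2826 = 11609;  26980 + 11609 = 38589
498 + 48 = 546;  2826 + 546 = 3372;  11609 + 3372 = 14981;  38589 + 14981 = 53570
546 + 48 = 594;  3372 + 594 = 3966;  14981 + 3966 = 18947;  53570 + 18947 = 72517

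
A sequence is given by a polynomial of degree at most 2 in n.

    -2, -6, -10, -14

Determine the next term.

Δ: -4 , -4 , -4
First differences constant at -4.
-14 − 4 = -18

-18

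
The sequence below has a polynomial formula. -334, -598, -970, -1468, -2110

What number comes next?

-2914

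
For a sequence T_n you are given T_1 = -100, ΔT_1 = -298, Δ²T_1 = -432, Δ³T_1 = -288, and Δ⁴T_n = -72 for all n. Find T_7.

Build the table forward from the leading diagonal:
Fourth differences: -72, -72, -72, -72, -72, -72, -72
Third differences: -288, -360, -432, -504, -576, -648, -720
Second differences: -432, -720, -1080, -1512, -2016, -2592, -3240
First differences: -298, -730, -1450, -2530, -4042, -6058, -8650
T: -100, -398, -1128, -2578, -5108, -9150, -15208

-15208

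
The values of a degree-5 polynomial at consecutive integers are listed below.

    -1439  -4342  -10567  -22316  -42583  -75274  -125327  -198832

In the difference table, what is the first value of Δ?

Δ: -2903, -6225, -11749, -20267, -32691, -50053, -73505
Δ²: -3322, -5524, -8518, -12424, -17362, -23452
Δ³: -2202, -2994, -3906, -4938, -6090
Δ⁴: -792, -912, -1032, -1152
Δ⁵: -120, -120, -120

-2903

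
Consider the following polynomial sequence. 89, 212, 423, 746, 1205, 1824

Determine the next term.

2627

Δ: 123  211  323  459  619
Δ²: 88  112  136  160
Δ³: 24  24  24
Third differences constant at 24.
160 + 24 = 184;  619 + 184 = 803;  1824 + 803 = 2627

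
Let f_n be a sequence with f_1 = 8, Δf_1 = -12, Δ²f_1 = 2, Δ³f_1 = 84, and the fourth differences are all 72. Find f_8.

Build the table forward from the leading diagonal:
Fourth differences: 72  72  72  72  72  72  72  72
Third differences: 84  156  228  300  372  444  516  588
Second differences: 2  86  242  470  770  1142  1586  2102
First differences: -12  -10  76  318  788  1558  2700  4286
f: 8  -4  -14  62  380  1168  2726  5426

5426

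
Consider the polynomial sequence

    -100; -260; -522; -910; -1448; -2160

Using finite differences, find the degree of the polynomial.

3

-160, -262, -388, -538, -712
-102, -126, -150, -174
-24, -24, -24
The third differences are constant, so the polynomial has degree 3.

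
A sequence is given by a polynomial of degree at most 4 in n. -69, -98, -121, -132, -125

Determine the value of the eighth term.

64

-29  -23  -11  7
6  12  18
6  6
The third differences are constant (6).
18 + 6 = 24;  7 + 24 = 31;  -125 + 31 = -94
24 + 6 = 30;  31 + 30 = 61;  -94 + 61 = -33
30 + 6 = 36;  61 + 36 = 97;  -33 + 97 = 64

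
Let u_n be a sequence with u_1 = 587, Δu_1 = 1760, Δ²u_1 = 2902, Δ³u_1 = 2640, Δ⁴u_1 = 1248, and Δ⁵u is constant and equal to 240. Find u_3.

7009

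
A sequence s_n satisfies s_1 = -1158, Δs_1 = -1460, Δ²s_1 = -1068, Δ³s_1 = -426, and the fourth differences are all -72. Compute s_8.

-51236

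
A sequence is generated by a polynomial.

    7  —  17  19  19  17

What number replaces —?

Using the last 4 terms:
2, 0, -2
-2, -2
Constant second difference = -2.
Extend backward: 2 + 2 = 4;  17 − 4 = 13

13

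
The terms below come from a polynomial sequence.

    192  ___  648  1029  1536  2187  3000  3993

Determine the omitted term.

Using the last 6 terms:
381  507  651  813  993
126  144  162  180
18  18  18
Constant third difference = 18.
Extend backward: 126 − 18 = 108;  381 − 108 = 273;  648 − 273 = 375

375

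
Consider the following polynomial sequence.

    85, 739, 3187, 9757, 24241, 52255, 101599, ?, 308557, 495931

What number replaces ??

182617

Using the first 7 terms:
Δ: 654  2448  6570  14484  28014  49344
Δ²: 1794  4122  7914  13530  21330
Δ³: 2328  3792  5616  7800
Δ⁴: 1464  1824  2184
Δ⁵: 360  360
Constant fifth difference = 360.
Extend forward: 2184 + 360 = 2544;  7800 + 2544 = 10344;  21330 + 10344 = 31674;  49344 + 31674 = 81018;  101599 + 81018 = 182617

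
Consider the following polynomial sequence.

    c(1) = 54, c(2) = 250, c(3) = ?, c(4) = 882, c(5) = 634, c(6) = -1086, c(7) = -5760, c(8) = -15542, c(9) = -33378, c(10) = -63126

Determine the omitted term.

588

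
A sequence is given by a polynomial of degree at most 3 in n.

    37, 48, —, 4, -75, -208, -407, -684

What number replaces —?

41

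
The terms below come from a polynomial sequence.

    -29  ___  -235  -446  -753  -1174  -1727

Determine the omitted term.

-102

Using the last 5 terms:
-211  -307  -421  -553
-96  -114  -132
-18  -18
Constant third difference = -18.
Extend backward: -96 + 18 = -78;  -211 + 78 = -133;  -235 + 133 = -102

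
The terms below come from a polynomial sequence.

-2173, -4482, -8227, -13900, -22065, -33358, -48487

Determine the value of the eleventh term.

First differences: -2309, -3745, -5673, -8165, -11293, -15129
Second differences: -1436, -1928, -2492, -3128, -3836
Third differences: -492, -564, -636, -708
Fourth differences: -72, -72, -72
Fourth differences constant at -72.
-708 − 72 = -780;  -3836 − 780 = -4616;  -15129 − 4616 = -19745;  -48487 − 19745 = -68232
-780 − 72 = -852;  -4616 − 852 = -5468;  -19745 − 5468 = -25213;  -68232 − 25213 = -93445
-852 − 72 = -924;  -5468 − 924 = -6392;  -25213 − 6392 = -31605;  -93445 − 31605 = -125050
-924 − 72 = -996;  -6392 − 996 = -7388;  -31605 − 7388 = -38993;  -125050 − 38993 = -164043

-164043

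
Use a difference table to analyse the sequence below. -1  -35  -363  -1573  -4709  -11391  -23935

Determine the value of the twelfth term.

D1: -34  -328  -1210  -3136  -6682  -12544
D2: -294  -882  -1926  -3546  -5862
D3: -588  -1044  -1620  -2316
D4: -456  -576  -696
D5: -120  -120
Constant fifth difference = -120, so extend:
-696 − 120 = -816;  -2316 − 816 = -3132;  -5862 − 3132 = -8994;  -12544 − 8994 = -21538;  -23935 − 21538 = -45473
-816 − 120 = -936;  -3132 − 936 = -4068;  -8994 − 4068 = -13062;  -21538 − 13062 = -34600;  -45473 − 34600 = -80073
-936 − 120 = -1056;  -4068 − 1056 = -5124;  -13062 − 5124 = -18186;  -34600 − 18186 = -52786;  -80073 − 52786 = -132859
-1056 − 120 = -1176;  -5124 − 1176 = -6300;  -18186 − 6300 = -24486;  -52786 − 24486 = -77272;  -132859 − 77272 = -210131
-1176 − 120 = -1296;  -6300 − 1296 = -7596;  -24486 − 7596 = -32082;  -77272 − 32082 = -109354;  -210131 − 109354 = -319485

-319485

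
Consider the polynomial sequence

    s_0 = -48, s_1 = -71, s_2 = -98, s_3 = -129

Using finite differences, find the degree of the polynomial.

First differences: -23, -27, -31
Second differences: -4, -4
The second differences are constant, so the polynomial has degree 2.

2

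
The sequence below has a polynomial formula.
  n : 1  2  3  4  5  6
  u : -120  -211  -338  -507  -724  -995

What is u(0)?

-59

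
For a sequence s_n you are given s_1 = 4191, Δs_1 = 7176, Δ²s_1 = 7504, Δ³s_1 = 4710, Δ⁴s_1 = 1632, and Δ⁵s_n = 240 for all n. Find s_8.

439017

Build the table forward from the leading diagonal:
D5: 240, 240, 240, 240, 240, 240, 240, 240
D4: 1632, 1872, 2112, 2352, 2592, 2832, 3072, 3312
D3: 4710, 6342, 8214, 10326, 12678, 15270, 18102, 21174
D2: 7504, 12214, 18556, 26770, 37096, 49774, 65044, 83146
D1: 7176, 14680, 26894, 45450, 72220, 109316, 159090, 224134
s: 4191, 11367, 26047, 52941, 98391, 170611, 279927, 439017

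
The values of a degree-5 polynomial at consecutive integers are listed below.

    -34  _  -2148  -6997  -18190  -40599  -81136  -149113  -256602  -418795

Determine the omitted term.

-451

Using the last 8 terms:
-4849  -11193  -22409  -40537  -67977  -107489  -162193
-6344  -11216  -18128  -27440  -39512  -54704
-4872  -6912  -9312  -12072  -15192
-2040  -2400  -2760  -3120
-360  -360  -360
Constant fifth difference = -360.
Extend backward: -2040 + 360 = -1680;  -4872 + 1680 = -3192;  -6344 + 3192 = -3152;  -4849 + 3152 = -1697;  -2148 + 1697 = -451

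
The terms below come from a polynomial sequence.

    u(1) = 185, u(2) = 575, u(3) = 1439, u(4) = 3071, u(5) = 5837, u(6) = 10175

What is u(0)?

47

D1: 390, 864, 1632, 2766, 4338
D2: 474, 768, 1134, 1572
D3: 294, 366, 438
D4: 72, 72
The fourth differences are constant at 72.
Work back: 294 − 72 = 222;  474 − 222 = 252;  390 − 252 = 138;  185 − 138 = 47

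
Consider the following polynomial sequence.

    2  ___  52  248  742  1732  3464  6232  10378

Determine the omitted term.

Using the last 7 terms:
D1: 196, 494, 990, 1732, 2768, 4146
D2: 298, 496, 742, 1036, 1378
D3: 198, 246, 294, 342
D4: 48, 48, 48
Constant fourth difference = 48.
Extend backward: 198 − 48 = 150;  298 − 150 = 148;  196 − 148 = 48;  52 − 48 = 4

4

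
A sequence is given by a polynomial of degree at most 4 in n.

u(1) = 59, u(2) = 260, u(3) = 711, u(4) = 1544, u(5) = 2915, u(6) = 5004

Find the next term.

8015

First differences: 201 , 451 , 833 , 1371 , 2089
Second differences: 250 , 382 , 538 , 718
Third differences: 132 , 156 , 180
Fourth differences: 24 , 24
The fourth differences are constant (24).
180 + 24 = 204;  718 + 204 = 922;  2089 + 922 = 3011;  5004 + 3011 = 8015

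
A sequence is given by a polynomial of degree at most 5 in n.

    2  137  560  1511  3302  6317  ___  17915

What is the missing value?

11012

Using the first 6 terms:
Δ: 135  423  951  1791  3015
Δ²: 288  528  840  1224
Δ³: 240  312  384
Δ⁴: 72  72
Constant fourth difference = 72.
Extend forward: 384 + 72 = 456;  1224 + 456 = 1680;  3015 + 1680 = 4695;  6317 + 4695 = 11012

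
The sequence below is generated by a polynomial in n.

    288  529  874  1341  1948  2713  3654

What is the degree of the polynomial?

3

First differences: 241, 345, 467, 607, 765, 941
Second differences: 104, 122, 140, 158, 176
Third differences: 18, 18, 18, 18
The third differences are constant, so the polynomial has degree 3.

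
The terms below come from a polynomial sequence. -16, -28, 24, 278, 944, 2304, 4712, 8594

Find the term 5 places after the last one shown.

70064

Δ: -12, 52, 254, 666, 1360, 2408, 3882
Δ²: 64, 202, 412, 694, 1048, 1474
Δ³: 138, 210, 282, 354, 426
Δ⁴: 72, 72, 72, 72
Fourth differences constant at 72.
426 + 72 = 498;  1474 + 498 = 1972;  3882 + 1972 = 5854;  8594 + 5854 = 14448
498 + 72 = 570;  1972 + 570 = 2542;  5854 + 2542 = 8396;  14448 + 8396 = 22844
570 + 72 = 642;  2542 + 642 = 3184;  8396 + 3184 = 11580;  22844 + 11580 = 34424
642 + 72 = 714;  3184 + 714 = 3898;  11580 + 3898 = 15478;  34424 + 15478 = 49902
714 + 72 = 786;  3898 + 786 = 4684;  15478 + 4684 = 20162;  49902 + 20162 = 70064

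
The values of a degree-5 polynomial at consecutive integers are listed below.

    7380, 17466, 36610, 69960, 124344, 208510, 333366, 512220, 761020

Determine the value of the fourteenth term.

Δ: 10086, 19144, 33350, 54384, 84166, 124856, 178854, 248800
Δ²: 9058, 14206, 21034, 29782, 40690, 53998, 69946
Δ³: 5148, 6828, 8748, 10908, 13308, 15948
Δ⁴: 1680, 1920, 2160, 2400, 2640
Δ⁵: 240, 240, 240, 240
Constant fifth difference = 240, so extend:
2640 + 240 = 2880;  15948 + 2880 = 18828;  69946 + 18828 = 88774;  248800 + 88774 = 337574;  761020 + 337574 = 1098594
2880 + 240 = 3120;  18828 + 3120 = 21948;  88774 + 21948 = 110722;  337574 + 110722 = 448296;  1098594 + 448296 = 1546890
3120 + 240 = 3360;  21948 + 3360 = 25308;  110722 + 25308 = 136030;  448296 + 136030 = 584326;  1546890 + 584326 = 2131216
3360 + 240 = 3600;  25308 + 3600 = 28908;  136030 + 28908 = 164938;  584326 + 164938 = 749264;  2131216 + 749264 = 2880480
3600 + 240 = 3840;  28908 + 3840 = 32748;  164938 + 32748 = 197686;  749264 + 197686 = 946950;  2880480 + 946950 = 3827430

3827430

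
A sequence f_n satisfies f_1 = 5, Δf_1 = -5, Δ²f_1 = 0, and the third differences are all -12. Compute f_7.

-265

Build the table forward from the leading diagonal:
Δ³: -12  -12  -12  -12  -12  -12  -12
Δ²: 0  -12  -24  -36  -48  -60  -72
Δ: -5  -5  -17  -41  -77  -125  -185
f: 5  0  -5  -22  -63  -140  -265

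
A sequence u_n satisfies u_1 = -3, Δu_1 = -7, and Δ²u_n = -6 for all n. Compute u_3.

Build the table forward from the leading diagonal:
D2: -6  -6  -6
D1: -7  -13  -19
u: -3  -10  -23

-23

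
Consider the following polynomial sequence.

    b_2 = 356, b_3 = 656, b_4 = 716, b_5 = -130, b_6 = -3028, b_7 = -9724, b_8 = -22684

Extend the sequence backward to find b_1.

First differences: 300  60  -846  -2898  -6696  -12960
Second differences: -240  -906  -2052  -3798  -6264
Third differences: -666  -1146  -1746  -2466
Fourth differences: -480  -600  -720
Fifth differences: -120  -120
The fifth differences are constant at -120.
Work back: -480 + 120 = -360;  -666 + 360 = -306;  -240 + 306 = 66;  300 − 66 = 234;  356 − 234 = 122

122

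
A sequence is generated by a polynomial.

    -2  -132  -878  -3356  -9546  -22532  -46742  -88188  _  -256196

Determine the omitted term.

Using the first 8 terms:
-130  -746  -2478  -6190  -12986  -24210  -41446
-616  -1732  -3712  -6796  -11224  -17236
-1116  -1980  -3084  -4428  -6012
-864  -1104  -1344  -1584
-240  -240  -240
Constant fifth difference = -240.
Extend forward: -1584 − 240 = -1824;  -6012 − 1824 = -7836;  -17236 − 7836 = -25072;  -41446 − 25072 = -66518;  -88188 − 66518 = -154706

-154706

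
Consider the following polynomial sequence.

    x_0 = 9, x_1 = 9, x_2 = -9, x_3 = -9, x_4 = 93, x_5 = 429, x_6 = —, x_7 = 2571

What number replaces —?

1179

Using the first 6 terms:
0  -18  0  102  336
-18  18  102  234
36  84  132
48  48
Constant fourth difference = 48.
Extend forward: 132 + 48 = 180;  234 + 180 = 414;  336 + 414 = 750;  429 + 750 = 1179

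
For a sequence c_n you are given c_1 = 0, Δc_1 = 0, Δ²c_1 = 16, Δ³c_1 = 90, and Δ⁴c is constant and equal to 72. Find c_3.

16

Build the table forward from the leading diagonal:
Fourth differences: 72, 72, 72
Third differences: 90, 162, 234
Second differences: 16, 106, 268
First differences: 0, 16, 122
c: 0, 0, 16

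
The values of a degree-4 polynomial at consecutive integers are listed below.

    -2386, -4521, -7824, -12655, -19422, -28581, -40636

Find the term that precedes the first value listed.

-1107

-2135, -3303, -4831, -6767, -9159, -12055
-1168, -1528, -1936, -2392, -2896
-360, -408, -456, -504
-48, -48, -48
The fourth differences are constant at -48.
Work back: -360 + 48 = -312;  -1168 + 312 = -856;  -2135 + 856 = -1279;  -2386 + 1279 = -1107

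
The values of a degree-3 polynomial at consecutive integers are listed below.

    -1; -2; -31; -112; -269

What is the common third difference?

-24

D1: -1, -29, -81, -157
D2: -28, -52, -76
D3: -24, -24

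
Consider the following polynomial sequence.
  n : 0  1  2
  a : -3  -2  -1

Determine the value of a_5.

1, 1
Constant first difference = 1, so extend:
-1 + 1 = 0
0 + 1 = 1
1 + 1 = 2

2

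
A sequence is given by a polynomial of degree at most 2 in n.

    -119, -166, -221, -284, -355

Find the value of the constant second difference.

-8

Δ: -47, -55, -63, -71
Δ²: -8, -8, -8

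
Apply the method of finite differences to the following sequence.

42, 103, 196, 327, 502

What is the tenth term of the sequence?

D1: 61, 93, 131, 175
D2: 32, 38, 44
D3: 6, 6
Third differences constant at 6.
44 + 6 = 50;  175 + 50 = 225;  502 + 225 = 727
50 + 6 = 56;  225 + 56 = 281;  727 + 281 = 1008
56 + 6 = 62;  281 + 62 = 343;  1008 + 343 = 1351
62 + 6 = 68;  343 + 68 = 411;  1351 + 411 = 1762
68 + 6 = 74;  411 + 74 = 485;  1762 + 485 = 2247

2247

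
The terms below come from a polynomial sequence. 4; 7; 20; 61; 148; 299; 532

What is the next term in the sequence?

865

First differences: 3, 13, 41, 87, 151, 233
Second differences: 10, 28, 46, 64, 82
Third differences: 18, 18, 18, 18
Constant third difference = 18, so extend:
82 + 18 = 100;  233 + 100 = 333;  532 + 333 = 865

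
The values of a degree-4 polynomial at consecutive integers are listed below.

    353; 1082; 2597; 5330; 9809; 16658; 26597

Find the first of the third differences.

432

Δ: 729, 1515, 2733, 4479, 6849, 9939
Δ²: 786, 1218, 1746, 2370, 3090
Δ³: 432, 528, 624, 720
Δ⁴: 96, 96, 96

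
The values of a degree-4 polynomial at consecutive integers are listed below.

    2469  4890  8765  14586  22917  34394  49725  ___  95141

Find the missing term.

Using the first 7 terms:
2421  3875  5821  8331  11477  15331
1454  1946  2510  3146  3854
492  564  636  708
72  72  72
Constant fourth difference = 72.
Extend forward: 708 + 72 = 780;  3854 + 780 = 4634;  15331 + 4634 = 19965;  49725 + 19965 = 69690

69690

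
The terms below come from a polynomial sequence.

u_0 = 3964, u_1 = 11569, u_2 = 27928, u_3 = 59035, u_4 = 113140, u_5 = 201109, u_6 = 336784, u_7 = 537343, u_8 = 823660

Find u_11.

2468899

Δ: 7605, 16359, 31107, 54105, 87969, 135675, 200559, 286317
Δ²: 8754, 14748, 22998, 33864, 47706, 64884, 85758
Δ³: 5994, 8250, 10866, 13842, 17178, 20874
Δ⁴: 2256, 2616, 2976, 3336, 3696
Δ⁵: 360, 360, 360, 360
Fifth differences constant at 360.
3696 + 360 = 4056;  20874 + 4056 = 24930;  85758 + 24930 = 110688;  286317 + 110688 = 397005;  823660 + 397005 = 1220665
4056 + 360 = 4416;  24930 + 4416 = 29346;  110688 + 29346 = 140034;  397005 + 140034 = 537039;  1220665 + 537039 = 1757704
4416 + 360 = 4776;  29346 + 4776 = 34122;  140034 + 34122 = 174156;  537039 + 174156 = 711195;  1757704 + 711195 = 2468899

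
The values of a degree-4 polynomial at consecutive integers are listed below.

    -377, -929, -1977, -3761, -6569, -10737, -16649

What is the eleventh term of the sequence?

-67097

First differences: -552  -1048  -1784  -2808  -4168  -5912
Second differences: -496  -736  -1024  -1360  -1744
Third differences: -240  -288  -336  -384
Fourth differences: -48  -48  -48
Fourth differences constant at -48.
-384 − 48 = -432;  -1744 − 432 = -2176;  -5912 − 2176 = -8088;  -16649 − 8088 = -24737
-432 − 48 = -480;  -2176 − 480 = -2656;  -8088 − 2656 = -10744;  -24737 − 10744 = -35481
-480 − 48 = -528;  -2656 − 528 = -3184;  -10744 − 3184 = -13928;  -35481 − 13928 = -49409
-528 − 48 = -576;  -3184 − 576 = -3760;  -13928 − 3760 = -17688;  -49409 − 17688 = -67097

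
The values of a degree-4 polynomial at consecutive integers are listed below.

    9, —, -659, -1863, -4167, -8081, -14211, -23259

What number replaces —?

-141

Using the last 6 terms:
First differences: -1204  -2304  -3914  -6130  -9048
Second differences: -1100  -1610  -2216  -2918
Third differences: -510  -606  -702
Fourth differences: -96  -96
Constant fourth difference = -96.
Extend backward: -510 + 96 = -414;  -1100 + 414 = -686;  -1204 + 686 = -518;  -659 + 518 = -141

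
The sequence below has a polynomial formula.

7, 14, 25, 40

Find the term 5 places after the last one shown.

Δ: 7, 11, 15
Δ²: 4, 4
Constant second difference = 4, so extend:
15 + 4 = 19;  40 + 19 = 59
19 + 4 = 23;  59 + 23 = 82
23 + 4 = 27;  82 + 27 = 109
27 + 4 = 31;  109 + 31 = 140
31 + 4 = 35;  140 + 35 = 175

175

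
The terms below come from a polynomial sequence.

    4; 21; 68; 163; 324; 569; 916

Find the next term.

1383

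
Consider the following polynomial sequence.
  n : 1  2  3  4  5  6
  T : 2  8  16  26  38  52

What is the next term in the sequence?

First differences: 6, 8, 10, 12, 14
Second differences: 2, 2, 2, 2
Second differences constant at 2.
14 + 2 = 16;  52 + 16 = 68

68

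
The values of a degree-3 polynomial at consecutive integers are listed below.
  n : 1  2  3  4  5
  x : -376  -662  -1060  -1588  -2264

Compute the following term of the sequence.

First differences: -286 , -398 , -528 , -676
Second differences: -112 , -130 , -148
Third differences: -18 , -18
Third differences constant at -18.
-148 − 18 = -166;  -676 − 166 = -842;  -2264 − 842 = -3106

-3106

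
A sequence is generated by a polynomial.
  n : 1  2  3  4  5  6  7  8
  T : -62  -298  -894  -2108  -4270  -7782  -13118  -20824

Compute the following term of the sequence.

-31518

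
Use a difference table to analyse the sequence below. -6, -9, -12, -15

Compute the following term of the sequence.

-3  -3  -3
Constant first difference = -3, so extend:
-15 − 3 = -18

-18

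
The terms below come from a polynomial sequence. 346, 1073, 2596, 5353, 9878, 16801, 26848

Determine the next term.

40841

First differences: 727 , 1523 , 2757 , 4525 , 6923 , 10047
Second differences: 796 , 1234 , 1768 , 2398 , 3124
Third differences: 438 , 534 , 630 , 726
Fourth differences: 96 , 96 , 96
Fourth differences constant at 96.
726 + 96 = 822;  3124 + 822 = 3946;  10047 + 3946 = 13993;  26848 + 13993 = 40841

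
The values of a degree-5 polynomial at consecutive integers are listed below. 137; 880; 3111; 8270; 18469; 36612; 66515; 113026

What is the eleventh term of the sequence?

418687

743 , 2231 , 5159 , 10199 , 18143 , 29903 , 46511
1488 , 2928 , 5040 , 7944 , 11760 , 16608
1440 , 2112 , 2904 , 3816 , 4848
672 , 792 , 912 , 1032
120 , 120 , 120
Constant fifth difference = 120, so extend:
1032 + 120 = 1152;  4848 + 1152 = 6000;  16608 + 6000 = 22608;  46511 + 22608 = 69119;  113026 + 69119 = 182145
1152 + 120 = 1272;  6000 + 1272 = 7272;  22608 + 7272 = 29880;  69119 + 29880 = 98999;  182145 + 98999 = 281144
1272 + 120 = 1392;  7272 + 1392 = 8664;  29880 + 8664 = 38544;  98999 + 38544 = 137543;  281144 + 137543 = 418687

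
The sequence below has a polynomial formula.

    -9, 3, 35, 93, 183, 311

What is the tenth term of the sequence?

1323

D1: 12  32  58  90  128
D2: 20  26  32  38
D3: 6  6  6
The third differences are constant (6).
38 + 6 = 44;  128 + 44 = 172;  311 + 172 = 483
44 + 6 = 50;  172 + 50 = 222;  483 + 222 = 705
50 + 6 = 56;  222 + 56 = 278;  705 + 278 = 983
56 + 6 = 62;  278 + 62 = 340;  983 + 340 = 1323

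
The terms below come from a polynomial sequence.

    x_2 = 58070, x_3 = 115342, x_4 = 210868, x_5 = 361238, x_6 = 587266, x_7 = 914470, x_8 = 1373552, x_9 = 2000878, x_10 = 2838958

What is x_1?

26206

57272, 95526, 150370, 226028, 327204, 459082, 627326, 838080
38254, 54844, 75658, 101176, 131878, 168244, 210754
16590, 20814, 25518, 30702, 36366, 42510
4224, 4704, 5184, 5664, 6144
480, 480, 480, 480
The fifth differences are constant at 480.
Work back: 4224 − 480 = 3744;  16590 − 3744 = 12846;  38254 − 12846 = 25408;  57272 − 25408 = 31864;  58070 − 31864 = 26206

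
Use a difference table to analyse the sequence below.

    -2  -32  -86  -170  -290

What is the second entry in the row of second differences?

-30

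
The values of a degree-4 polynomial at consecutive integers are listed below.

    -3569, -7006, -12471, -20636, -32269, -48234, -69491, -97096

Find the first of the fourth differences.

Δ: -3437, -5465, -8165, -11633, -15965, -21257, -27605
Δ²: -2028, -2700, -3468, -4332, -5292, -6348
Δ³: -672, -768, -864, -960, -1056
Δ⁴: -96, -96, -96, -96

-96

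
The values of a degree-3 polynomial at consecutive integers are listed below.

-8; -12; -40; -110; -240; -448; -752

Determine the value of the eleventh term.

-3288

D1: -4, -28, -70, -130, -208, -304
D2: -24, -42, -60, -78, -96
D3: -18, -18, -18, -18
Constant third difference = -18, so extend:
-96 − 18 = -114;  -304 − 114 = -418;  -752 − 418 = -1170
-114 − 18 = -132;  -418 − 132 = -550;  -1170 − 550 = -1720
-132 − 18 = -150;  -550 − 150 = -700;  -1720 − 700 = -2420
-150 − 18 = -168;  -700 − 168 = -868;  -2420 − 868 = -3288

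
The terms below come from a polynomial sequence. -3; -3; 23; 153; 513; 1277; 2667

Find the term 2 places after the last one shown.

D1: 0, 26, 130, 360, 764, 1390
D2: 26, 104, 230, 404, 626
D3: 78, 126, 174, 222
D4: 48, 48, 48
Fourth differences constant at 48.
222 + 48 = 270;  626 + 270 = 896;  1390 + 896 = 2286;  2667 + 2286 = 4953
270 + 48 = 318;  896 + 318 = 1214;  2286 + 1214 = 3500;  4953 + 3500 = 8453

8453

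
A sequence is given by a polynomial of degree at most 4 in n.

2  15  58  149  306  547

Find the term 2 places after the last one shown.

1353

13 , 43 , 91 , 157 , 241
30 , 48 , 66 , 84
18 , 18 , 18
Third differences constant at 18.
84 + 18 = 102;  241 + 102 = 343;  547 + 343 = 890
102 + 18 = 120;  343 + 120 = 463;  890 + 463 = 1353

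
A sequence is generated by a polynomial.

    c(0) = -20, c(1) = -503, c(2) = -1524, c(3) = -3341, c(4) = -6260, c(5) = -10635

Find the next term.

-16868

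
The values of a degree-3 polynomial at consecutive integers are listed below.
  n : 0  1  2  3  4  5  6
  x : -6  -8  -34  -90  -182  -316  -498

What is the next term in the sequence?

-734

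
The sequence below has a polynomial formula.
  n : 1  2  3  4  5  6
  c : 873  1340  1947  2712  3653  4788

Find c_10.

11628

Δ: 467 , 607 , 765 , 941 , 1135
Δ²: 140 , 158 , 176 , 194
Δ³: 18 , 18 , 18
The third differences are constant (18).
194 + 18 = 212;  1135 + 212 = 1347;  4788 + 1347 = 6135
212 + 18 = 230;  1347 + 230 = 1577;  6135 + 1577 = 7712
230 + 18 = 248;  1577 + 248 = 1825;  7712 + 1825 = 9537
248 + 18 = 266;  1825 + 266 = 2091;  9537 + 2091 = 11628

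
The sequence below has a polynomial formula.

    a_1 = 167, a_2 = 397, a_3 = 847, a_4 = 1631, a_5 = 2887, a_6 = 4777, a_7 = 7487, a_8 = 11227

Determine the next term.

Δ: 230, 450, 784, 1256, 1890, 2710, 3740
Δ²: 220, 334, 472, 634, 820, 1030
Δ³: 114, 138, 162, 186, 210
Δ⁴: 24, 24, 24, 24
The fourth differences are constant (24).
210 + 24 = 234;  1030 + 234 = 1264;  3740 + 1264 = 5004;  11227 + 5004 = 16231

16231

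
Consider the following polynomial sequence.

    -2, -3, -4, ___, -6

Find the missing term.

Using the first 3 terms:
First differences: -1, -1
Constant first difference = -1.
Extend forward: -4 − 1 = -5

-5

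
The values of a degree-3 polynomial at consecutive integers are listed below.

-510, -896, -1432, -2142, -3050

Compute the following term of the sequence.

-4180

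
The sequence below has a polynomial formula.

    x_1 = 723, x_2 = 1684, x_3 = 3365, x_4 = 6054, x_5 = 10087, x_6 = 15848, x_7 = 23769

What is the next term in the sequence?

34330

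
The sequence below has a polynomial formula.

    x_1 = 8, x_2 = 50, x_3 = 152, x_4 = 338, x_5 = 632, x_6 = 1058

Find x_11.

42, 102, 186, 294, 426
60, 84, 108, 132
24, 24, 24
Constant third difference = 24, so extend:
132 + 24 = 156;  426 + 156 = 582;  1058 + 582 = 1640
156 + 24 = 180;  582 + 180 = 762;  1640 + 762 = 2402
180 + 24 = 204;  762 + 204 = 966;  2402 + 966 = 3368
204 + 24 = 228;  966 + 228 = 1194;  3368 + 1194 = 4562
228 + 24 = 252;  1194 + 252 = 1446;  4562 + 1446 = 6008

6008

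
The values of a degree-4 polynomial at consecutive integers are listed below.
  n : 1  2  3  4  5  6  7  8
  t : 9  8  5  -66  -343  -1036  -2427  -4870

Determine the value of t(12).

-34762

-1  -3  -71  -277  -693  -1391  -2443
-2  -68  -206  -416  -698  -1052
-66  -138  -210  -282  -354
-72  -72  -72  -72
Constant fourth difference = -72, so extend:
-354 − 72 = -426;  -1052 − 426 = -1478;  -2443 − 1478 = -3921;  -4870 − 3921 = -8791
-426 − 72 = -498;  -1478 − 498 = -1976;  -3921 − 1976 = -5897;  -8791 − 5897 = -14688
-498 − 72 = -570;  -1976 − 570 = -2546;  -5897 − 2546 = -8443;  -14688 − 8443 = -23131
-570 − 72 = -642;  -2546 − 642 = -3188;  -8443 − 3188 = -11631;  -23131 − 11631 = -34762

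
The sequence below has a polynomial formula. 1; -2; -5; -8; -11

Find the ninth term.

-23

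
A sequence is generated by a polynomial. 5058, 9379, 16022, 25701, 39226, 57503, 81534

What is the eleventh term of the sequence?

Δ: 4321  6643  9679  13525  18277  24031
Δ²: 2322  3036  3846  4752  5754
Δ³: 714  810  906  1002
Δ⁴: 96  96  96
Constant fourth difference = 96, so extend:
1002 + 96 = 1098;  5754 + 1098 = 6852;  24031 + 6852 = 30883;  81534 + 30883 = 112417
1098 + 96 = 1194;  6852 + 1194 = 8046;  30883 + 8046 = 38929;  112417 + 38929 = 151346
1194 + 96 = 1290;  8046 + 1290 = 9336;  38929 + 9336 = 48265;  151346 + 48265 = 199611
1290 + 96 = 1386;  9336 + 1386 = 10722;  48265 + 10722 = 58987;  199611 + 58987 = 258598

258598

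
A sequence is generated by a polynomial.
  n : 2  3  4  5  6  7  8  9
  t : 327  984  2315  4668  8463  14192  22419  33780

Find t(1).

68

Δ: 657  1331  2353  3795  5729  8227  11361
Δ²: 674  1022  1442  1934  2498  3134
Δ³: 348  420  492  564  636
Δ⁴: 72  72  72  72
The fourth differences are constant at 72.
Work back: 348 − 72 = 276;  674 − 276 = 398;  657 − 398 = 259;  327 − 259 = 68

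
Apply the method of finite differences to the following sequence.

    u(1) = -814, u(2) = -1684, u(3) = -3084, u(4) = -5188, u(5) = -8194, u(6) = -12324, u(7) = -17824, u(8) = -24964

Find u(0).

-870, -1400, -2104, -3006, -4130, -5500, -7140
-530, -704, -902, -1124, -1370, -1640
-174, -198, -222, -246, -270
-24, -24, -24, -24
The fourth differences are constant at -24.
Work back: -174 + 24 = -150;  -530 + 150 = -380;  -870 + 380 = -490;  -814 + 490 = -324

-324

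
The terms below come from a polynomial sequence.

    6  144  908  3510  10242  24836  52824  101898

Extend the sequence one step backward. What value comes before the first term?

Δ: 138, 764, 2602, 6732, 14594, 27988, 49074
Δ²: 626, 1838, 4130, 7862, 13394, 21086
Δ³: 1212, 2292, 3732, 5532, 7692
Δ⁴: 1080, 1440, 1800, 2160
Δ⁵: 360, 360, 360
The fifth differences are constant at 360.
Work back: 1080 − 360 = 720;  1212 − 720 = 492;  626 − 492 = 134;  138 − 134 = 4;  6 − 4 = 2

2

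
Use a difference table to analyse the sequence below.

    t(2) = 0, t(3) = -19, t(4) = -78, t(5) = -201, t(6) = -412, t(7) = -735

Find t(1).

D1: -19  -59  -123  -211  -323
D2: -40  -64  -88  -112
D3: -24  -24  -24
The third differences are constant at -24.
Work back: -40 + 24 = -16;  -19 + 16 = -3;  0 + 3 = 3

3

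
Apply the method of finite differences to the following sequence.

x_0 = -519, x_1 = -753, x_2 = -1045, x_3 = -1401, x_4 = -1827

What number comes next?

D1: -234, -292, -356, -426
D2: -58, -64, -70
D3: -6, -6
Third differences constant at -6.
-70 − 6 = -76;  -426 − 76 = -502;  -1827 − 502 = -2329

-2329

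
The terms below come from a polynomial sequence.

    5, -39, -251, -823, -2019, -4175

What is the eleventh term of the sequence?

D1: -44 , -212 , -572 , -1196 , -2156
D2: -168 , -360 , -624 , -960
D3: -192 , -264 , -336
D4: -72 , -72
Constant fourth difference = -72, so extend:
-336 − 72 = -408;  -960 − 408 = -1368;  -2156 − 1368 = -3524;  -4175 − 3524 = -7699
-408 − 72 = -480;  -1368 − 480 = -1848;  -3524 − 1848 = -5372;  -7699 − 5372 = -13071
-480 − 72 = -552;  -1848 − 552 = -2400;  -5372 − 2400 = -7772;  -13071 − 7772 = -20843
-552 − 72 = -624;  -2400 − 624 = -3024;  -7772 − 3024 = -10796;  -20843 − 10796 = -31639
-624 − 72 = -696;  -3024 − 696 = -3720;  -10796 − 3720 = -14516;  -31639 − 14516 = -46155

-46155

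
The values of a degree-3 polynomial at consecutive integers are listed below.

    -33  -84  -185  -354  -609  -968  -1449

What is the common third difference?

-18

Δ: -51, -101, -169, -255, -359, -481
Δ²: -50, -68, -86, -104, -122
Δ³: -18, -18, -18, -18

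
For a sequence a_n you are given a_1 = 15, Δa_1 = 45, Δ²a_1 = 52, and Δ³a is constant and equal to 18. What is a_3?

157

Build the table forward from the leading diagonal:
D3: 18, 18, 18
D2: 52, 70, 88
D1: 45, 97, 167
a: 15, 60, 157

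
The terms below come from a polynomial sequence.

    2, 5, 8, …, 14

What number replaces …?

Using the first 3 terms:
First differences: 3, 3
Constant first difference = 3.
Extend forward: 8 + 3 = 11

11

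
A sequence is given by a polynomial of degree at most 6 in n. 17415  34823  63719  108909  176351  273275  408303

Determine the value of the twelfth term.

Δ: 17408, 28896, 45190, 67442, 96924, 135028
Δ²: 11488, 16294, 22252, 29482, 38104
Δ³: 4806, 5958, 7230, 8622
Δ⁴: 1152, 1272, 1392
Δ⁵: 120, 120
Fifth differences constant at 120.
1392 + 120 = 1512;  8622 + 1512 = 10134;  38104 + 10134 = 48238;  135028 + 48238 = 183266;  408303 + 183266 = 591569
1512 + 120 = 1632;  10134 + 1632 = 11766;  48238 + 11766 = 60004;  183266 + 60004 = 243270;  591569 + 243270 = 834839
1632 + 120 = 1752;  11766 + 1752 = 13518;  60004 + 13518 = 73522;  243270 + 73522 = 316792;  834839 + 316792 = 1151631
1752 + 120 = 1872;  13518 + 1872 = 15390;  73522 + 15390 = 88912;  316792 + 88912 = 405704;  1151631 + 405704 = 1557335
1872 + 120 = 1992;  15390 + 1992 = 17382;  88912 + 17382 = 106294;  405704 + 106294 = 511998;  1557335 + 511998 = 2069333

2069333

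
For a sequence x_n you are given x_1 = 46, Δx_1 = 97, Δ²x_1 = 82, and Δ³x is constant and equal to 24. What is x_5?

Build the table forward from the leading diagonal:
D3: 24, 24, 24, 24, 24
D2: 82, 106, 130, 154, 178
D1: 97, 179, 285, 415, 569
x: 46, 143, 322, 607, 1022

1022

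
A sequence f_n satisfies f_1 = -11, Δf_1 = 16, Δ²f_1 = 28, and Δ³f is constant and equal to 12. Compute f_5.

Build the table forward from the leading diagonal:
Third differences: 12, 12, 12, 12, 12
Second differences: 28, 40, 52, 64, 76
First differences: 16, 44, 84, 136, 200
f: -11, 5, 49, 133, 269

269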